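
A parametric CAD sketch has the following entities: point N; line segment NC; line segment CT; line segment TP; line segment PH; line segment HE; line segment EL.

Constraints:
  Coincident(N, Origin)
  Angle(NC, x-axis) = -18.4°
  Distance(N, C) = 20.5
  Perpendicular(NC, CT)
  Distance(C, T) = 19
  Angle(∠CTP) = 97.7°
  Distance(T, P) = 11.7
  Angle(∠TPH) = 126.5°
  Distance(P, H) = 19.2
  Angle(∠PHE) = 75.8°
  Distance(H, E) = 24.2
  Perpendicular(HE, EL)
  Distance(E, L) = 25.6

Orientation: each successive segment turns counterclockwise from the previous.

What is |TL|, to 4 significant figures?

9.032

N is at the origin; NC runs at -18.4° with length 20.5, so C = (19.45, -6.471). The perpendicularity gives CT at right angles to NC, so CT runs at 71.60°; with |CT| = 19.0, T = (25.45, 11.56). ∠CTP = 97.7° gives TP at 153.9° from the x-axis; with |TP| = 11.7, P = (14.94, 16.71). ∠TPH = 126.5° gives PH at -152.6° from the x-axis; with |PH| = 19.2, H = (-2.104, 7.869). ∠PHE = 75.8° gives HE at -48.40° from the x-axis; with |HE| = 24.2, E = (13.96, -10.23). HE is perpendicular to EL, so EL runs at 41.60°; with |EL| = 25.6, L = (33.11, 6.769). Then |TL| = |L − T| = 9.032.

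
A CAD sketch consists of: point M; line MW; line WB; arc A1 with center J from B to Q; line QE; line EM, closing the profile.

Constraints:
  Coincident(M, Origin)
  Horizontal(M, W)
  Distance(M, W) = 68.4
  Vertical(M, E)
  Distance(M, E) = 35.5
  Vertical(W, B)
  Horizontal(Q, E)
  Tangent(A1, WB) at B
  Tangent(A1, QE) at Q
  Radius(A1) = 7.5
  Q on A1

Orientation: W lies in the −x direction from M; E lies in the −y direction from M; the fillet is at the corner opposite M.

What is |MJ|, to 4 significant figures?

67.03

ME is vertical with |ME| = 35.5 and E on the −y side, so E = (0.000, -35.50). The virtual corner opposite M is at (-68.40, -35.50). Since A1 is tangent to WB there, JB ⟂ WB and A1 meets QE tangentially, so JQ is at right angles to QE, with radius 7.5, so the center J sits 7.5 in from both sides at J = (-60.90, -28.00). Then |MJ| = |J − M| = 67.03.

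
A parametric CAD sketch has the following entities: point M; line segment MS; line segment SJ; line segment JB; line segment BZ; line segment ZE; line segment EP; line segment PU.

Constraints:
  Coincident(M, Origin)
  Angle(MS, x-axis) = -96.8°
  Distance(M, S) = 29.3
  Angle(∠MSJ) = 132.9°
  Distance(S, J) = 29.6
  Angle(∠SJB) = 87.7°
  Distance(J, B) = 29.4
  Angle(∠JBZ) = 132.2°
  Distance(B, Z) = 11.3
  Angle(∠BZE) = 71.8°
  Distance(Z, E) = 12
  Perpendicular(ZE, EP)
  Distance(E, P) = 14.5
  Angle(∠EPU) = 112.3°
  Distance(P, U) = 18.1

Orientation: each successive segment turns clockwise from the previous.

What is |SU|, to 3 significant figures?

53.0

M is at the origin; MS runs at -96.8° with length 29.3, so S = (-3.47, -29.1). ∠MSJ = 132.9° gives SJ at -144° from the x-axis; with |SJ| = 29.6, J = (-27.4, -46.5). ∠SJB = 87.7° gives JB at 124° from the x-axis; with |JB| = 29.4, B = (-43.7, -22.1). ∠JBZ = 132.2° gives BZ at 76.0° from the x-axis; with |BZ| = 11.3, Z = (-41.0, -11.1). ∠BZE = 71.8° gives ZE at -32.2° from the x-axis; with |ZE| = 12.0, E = (-30.9, -17.5). The perpendicularity gives EP at right angles to ZE, so EP runs at -122°; with |EP| = 14.5, P = (-38.6, -29.8). ∠EPU = 112.3° gives PU at 170° from the x-axis; with |PU| = 18.1, U = (-56.4, -26.7). Then |SU| = |U − S| = 53.0.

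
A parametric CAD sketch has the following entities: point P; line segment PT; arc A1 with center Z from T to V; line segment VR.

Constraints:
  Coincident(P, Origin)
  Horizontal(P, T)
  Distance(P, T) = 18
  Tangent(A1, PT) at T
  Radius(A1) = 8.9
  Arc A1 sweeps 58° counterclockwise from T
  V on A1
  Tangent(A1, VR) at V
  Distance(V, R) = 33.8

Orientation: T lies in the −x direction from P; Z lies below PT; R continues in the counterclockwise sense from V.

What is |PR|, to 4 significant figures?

54.48

P is at the origin; P and T share the same y with |PT| = 18.0 and T on the −x side, so T = (-18.00, 0.000). Since A1 is tangent to PT there, ZT ⟂ PT, so Z = T + (0, -8.9) = (-18.00, -8.900). On A1, T sits at bearing 90° from Z; a 58° counterclockwise sweep puts V at bearing 148°, so V = Z + 8.9·(cos 148°, sin 148°) = (-25.55, -4.184). Tangency of A1 to VR means the radius ZV is perpendicular to VR, so VR runs along (−sin 148°, cos 148°); with |VR| = 33.8, R = (-43.46, -32.85). Then |PR| = |R − P| = 54.48.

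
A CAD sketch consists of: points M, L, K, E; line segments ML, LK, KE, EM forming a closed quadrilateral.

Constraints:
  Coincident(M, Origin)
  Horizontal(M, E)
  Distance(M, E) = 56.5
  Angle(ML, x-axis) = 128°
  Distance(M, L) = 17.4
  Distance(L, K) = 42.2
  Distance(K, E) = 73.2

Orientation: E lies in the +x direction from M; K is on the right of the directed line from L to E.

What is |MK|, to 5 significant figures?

30.512

M is at the origin; M and E share the same y with |ME| = 56.5 and E in +x, so E = (56.5, 0). ML runs at 128.0° with |ML| = 17.4, so L = (-10.713, 13.711). K is determined by |LK| = 42.2 and |KE| = 73.2 together: it lies at the intersection of circle(L, 42.2) and circle(E, 73.2). With |LE| = 68.597, the foot of the radical line on LE is 8.2229 from L and the perpendicular offset is √(42.2² − 8.2229²) = 41.391. Taking the right-of-LE solution: K = (-10.929, -28.488).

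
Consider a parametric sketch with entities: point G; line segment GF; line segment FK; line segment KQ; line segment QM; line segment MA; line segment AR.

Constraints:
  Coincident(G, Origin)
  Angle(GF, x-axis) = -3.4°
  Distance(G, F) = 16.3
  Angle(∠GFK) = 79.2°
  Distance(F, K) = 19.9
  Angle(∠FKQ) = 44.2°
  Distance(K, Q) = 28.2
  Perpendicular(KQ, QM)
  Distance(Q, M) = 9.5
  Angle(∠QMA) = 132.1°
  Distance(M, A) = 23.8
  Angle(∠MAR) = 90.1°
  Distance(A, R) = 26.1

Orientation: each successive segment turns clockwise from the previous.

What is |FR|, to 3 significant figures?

22.6

G is at the origin; GF runs at -3.4° with length 16.3, so F = (16.3, -0.967). ∠GFK = 79.2° gives FK at -104° from the x-axis; with |FK| = 19.9, K = (11.4, -20.3). ∠FKQ = 44.2° gives KQ at 120° from the x-axis; with |KQ| = 28.2, Q = (-2.71, 4.16). The perpendicularity gives QM at right angles to KQ, so QM runs at 30.0°; with |QM| = 9.5, M = (5.52, 8.91). ∠QMA = 132.1° gives MA at -17.9° from the x-axis; with |MA| = 23.8, A = (28.2, 1.60). ∠MAR = 90.1° gives AR at -108° from the x-axis; with |AR| = 26.1, R = (20.2, -23.3). Then |FR| = |R − F| = 22.6.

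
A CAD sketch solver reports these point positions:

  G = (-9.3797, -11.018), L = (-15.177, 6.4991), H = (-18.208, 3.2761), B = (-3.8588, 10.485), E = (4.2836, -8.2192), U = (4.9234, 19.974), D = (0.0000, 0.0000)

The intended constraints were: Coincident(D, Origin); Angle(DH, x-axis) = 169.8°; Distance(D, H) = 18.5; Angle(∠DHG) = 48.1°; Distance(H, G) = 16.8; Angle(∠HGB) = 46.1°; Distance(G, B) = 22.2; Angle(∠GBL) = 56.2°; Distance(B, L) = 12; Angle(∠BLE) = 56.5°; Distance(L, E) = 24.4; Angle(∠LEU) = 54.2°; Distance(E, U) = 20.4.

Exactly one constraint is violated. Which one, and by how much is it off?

Distance(E, U) = 20.4 — off by 7.80.

D = (0.00, 0.00) ✓; DH at 169.8° ✓; |DH| = 18.50 ✓; ∠DHG = 48.10° ✓; |HG| = 16.80 ✓; ∠HGB = 46.10° ✓; |GB| = 22.20 ✓; ∠GBL = 56.20° ✓; |BL| = 12.00 ✓; ∠BLE = 56.50° ✓; |LE| = 24.40 ✓; ∠LEU = 54.20° ✓; |EU| = 28.20 ✗.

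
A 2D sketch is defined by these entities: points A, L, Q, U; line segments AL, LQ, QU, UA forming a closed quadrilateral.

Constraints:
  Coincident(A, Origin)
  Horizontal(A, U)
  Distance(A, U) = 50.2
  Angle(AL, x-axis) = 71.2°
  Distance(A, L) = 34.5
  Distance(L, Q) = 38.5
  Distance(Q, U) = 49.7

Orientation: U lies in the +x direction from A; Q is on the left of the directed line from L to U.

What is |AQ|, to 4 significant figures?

67.40

Checks: |LQ| = 38.50 ✓; |QU| = 49.70 ✓.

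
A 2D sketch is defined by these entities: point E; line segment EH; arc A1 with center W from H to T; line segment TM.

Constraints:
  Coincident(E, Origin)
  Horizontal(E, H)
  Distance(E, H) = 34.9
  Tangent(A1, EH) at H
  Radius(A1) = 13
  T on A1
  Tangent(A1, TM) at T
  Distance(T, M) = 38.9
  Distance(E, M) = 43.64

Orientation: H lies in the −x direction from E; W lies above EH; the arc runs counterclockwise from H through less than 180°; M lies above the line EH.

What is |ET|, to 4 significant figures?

24.29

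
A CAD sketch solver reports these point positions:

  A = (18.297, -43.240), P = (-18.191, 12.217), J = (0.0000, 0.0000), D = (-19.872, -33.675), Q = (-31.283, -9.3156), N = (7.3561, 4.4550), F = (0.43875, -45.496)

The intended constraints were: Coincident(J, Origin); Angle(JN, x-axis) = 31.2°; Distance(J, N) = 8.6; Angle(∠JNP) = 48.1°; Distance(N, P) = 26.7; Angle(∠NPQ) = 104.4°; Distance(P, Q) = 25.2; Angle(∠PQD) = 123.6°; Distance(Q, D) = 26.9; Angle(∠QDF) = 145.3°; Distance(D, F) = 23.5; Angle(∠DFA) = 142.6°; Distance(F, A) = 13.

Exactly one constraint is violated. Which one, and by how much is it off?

Distance(F, A) = 13 — off by 5.00.

J = (0.00, 0.00) ✓; JN at 31.20° ✓; |JN| = 8.600 ✓; ∠JNP = 48.10° ✓; |NP| = 26.70 ✓; ∠NPQ = 104.4° ✓; |PQ| = 25.20 ✓; ∠PQD = 123.6° ✓; |QD| = 26.90 ✓; ∠QDF = 145.3° ✓; |DF| = 23.50 ✓; ∠DFA = 142.6° ✓; |FA| = 18.00 ✗.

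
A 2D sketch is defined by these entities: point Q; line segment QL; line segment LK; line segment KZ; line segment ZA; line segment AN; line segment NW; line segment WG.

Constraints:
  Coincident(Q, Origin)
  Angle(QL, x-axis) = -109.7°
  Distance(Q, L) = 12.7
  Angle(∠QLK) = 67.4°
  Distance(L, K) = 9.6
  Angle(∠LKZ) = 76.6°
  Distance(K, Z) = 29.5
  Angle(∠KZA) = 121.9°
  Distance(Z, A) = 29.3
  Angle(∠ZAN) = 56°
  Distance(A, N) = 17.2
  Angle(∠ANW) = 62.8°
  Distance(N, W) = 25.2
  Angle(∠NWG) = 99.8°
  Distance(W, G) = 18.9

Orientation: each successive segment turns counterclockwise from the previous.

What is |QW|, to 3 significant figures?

27.6

Q is at the origin; QL runs at -109.7° with length 12.7, so L = (-4.28, -12.0). ∠QLK = 67.4° gives LK at 2.90° from the x-axis; with |LK| = 9.6, K = (5.31, -11.5). ∠LKZ = 76.6° gives KZ at 106° from the x-axis; with |KZ| = 29.5, Z = (-2.97, 16.8). ∠KZA = 121.9° gives ZA at 164° from the x-axis; with |ZA| = 29.3, A = (-31.2, 24.7). ∠ZAN = 56.0° gives AN at -71.6° from the x-axis; with |AN| = 17.2, N = (-25.8, 8.40). ∠ANW = 62.8° gives NW at 45.6° from the x-axis; with |NW| = 25.2, W = (-8.13, 26.4). Then |QW| = |W − Q| = 27.6.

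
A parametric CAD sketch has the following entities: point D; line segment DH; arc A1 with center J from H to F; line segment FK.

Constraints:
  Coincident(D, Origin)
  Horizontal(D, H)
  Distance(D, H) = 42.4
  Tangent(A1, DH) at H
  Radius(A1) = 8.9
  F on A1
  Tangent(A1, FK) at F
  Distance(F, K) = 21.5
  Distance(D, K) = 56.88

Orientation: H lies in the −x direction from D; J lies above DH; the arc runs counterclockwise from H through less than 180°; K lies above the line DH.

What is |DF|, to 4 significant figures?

37.74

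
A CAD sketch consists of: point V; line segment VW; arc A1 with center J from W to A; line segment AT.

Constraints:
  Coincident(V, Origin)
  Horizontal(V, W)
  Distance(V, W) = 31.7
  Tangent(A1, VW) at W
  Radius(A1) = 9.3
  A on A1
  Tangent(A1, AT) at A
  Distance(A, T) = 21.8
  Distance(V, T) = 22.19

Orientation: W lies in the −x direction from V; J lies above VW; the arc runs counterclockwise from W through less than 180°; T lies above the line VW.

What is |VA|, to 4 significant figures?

24.89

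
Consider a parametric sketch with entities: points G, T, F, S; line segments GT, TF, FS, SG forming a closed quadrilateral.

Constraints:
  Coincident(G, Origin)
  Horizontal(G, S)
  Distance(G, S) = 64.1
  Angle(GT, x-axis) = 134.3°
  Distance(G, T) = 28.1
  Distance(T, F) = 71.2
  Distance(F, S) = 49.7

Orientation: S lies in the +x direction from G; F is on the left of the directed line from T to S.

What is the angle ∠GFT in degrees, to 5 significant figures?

23.243°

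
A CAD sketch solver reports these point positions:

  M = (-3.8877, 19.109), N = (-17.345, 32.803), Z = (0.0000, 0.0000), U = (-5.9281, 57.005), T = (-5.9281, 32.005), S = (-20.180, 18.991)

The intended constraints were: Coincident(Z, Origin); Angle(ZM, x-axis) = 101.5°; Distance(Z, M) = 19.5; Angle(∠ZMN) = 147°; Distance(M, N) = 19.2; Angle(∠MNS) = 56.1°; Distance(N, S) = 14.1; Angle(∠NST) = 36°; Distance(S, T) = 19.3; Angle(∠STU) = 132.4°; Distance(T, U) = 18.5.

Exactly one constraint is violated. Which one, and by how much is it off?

Distance(T, U) = 18.5 — off by 6.50.

Z = (0.00, 0.00) ✓; ZM at 101.5° ✓; |ZM| = 19.50 ✓; ∠ZMN = 147.0° ✓; |MN| = 19.20 ✓; ∠MNS = 56.10° ✓; |NS| = 14.10 ✓; ∠NST = 36.00° ✓; |ST| = 19.30 ✓; ∠STU = 132.4° ✓; |TU| = 25.00 ✗.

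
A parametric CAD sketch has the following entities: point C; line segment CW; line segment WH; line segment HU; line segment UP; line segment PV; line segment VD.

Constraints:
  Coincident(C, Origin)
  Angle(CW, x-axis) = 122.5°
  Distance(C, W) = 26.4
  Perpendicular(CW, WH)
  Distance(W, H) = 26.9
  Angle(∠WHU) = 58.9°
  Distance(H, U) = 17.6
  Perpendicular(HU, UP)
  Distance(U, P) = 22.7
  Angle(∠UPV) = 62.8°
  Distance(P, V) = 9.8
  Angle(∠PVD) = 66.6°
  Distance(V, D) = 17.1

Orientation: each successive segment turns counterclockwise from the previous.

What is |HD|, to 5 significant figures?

23.293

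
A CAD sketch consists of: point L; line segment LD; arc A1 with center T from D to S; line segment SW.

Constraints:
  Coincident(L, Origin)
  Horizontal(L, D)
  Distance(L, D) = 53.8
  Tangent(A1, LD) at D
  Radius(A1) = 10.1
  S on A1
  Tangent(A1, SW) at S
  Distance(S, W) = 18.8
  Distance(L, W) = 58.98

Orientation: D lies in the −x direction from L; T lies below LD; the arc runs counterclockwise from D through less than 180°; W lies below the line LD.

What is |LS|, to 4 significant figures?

63.86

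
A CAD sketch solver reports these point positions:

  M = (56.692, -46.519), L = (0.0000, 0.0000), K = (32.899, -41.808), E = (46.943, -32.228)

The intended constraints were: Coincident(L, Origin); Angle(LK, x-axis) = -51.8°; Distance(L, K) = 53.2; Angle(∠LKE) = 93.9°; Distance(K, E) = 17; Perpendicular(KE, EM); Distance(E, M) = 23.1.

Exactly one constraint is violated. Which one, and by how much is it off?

Distance(E, M) = 23.1 — off by 5.80.

L = (0.00, 0.00) ✓; LK at -51.80° ✓; |LK| = 53.20 ✓; ∠LKE = 93.90° ✓; |KE| = 17.00 ✓; ∠(KE, EM) = 90.00° ✓; |EM| = 17.30 ✗.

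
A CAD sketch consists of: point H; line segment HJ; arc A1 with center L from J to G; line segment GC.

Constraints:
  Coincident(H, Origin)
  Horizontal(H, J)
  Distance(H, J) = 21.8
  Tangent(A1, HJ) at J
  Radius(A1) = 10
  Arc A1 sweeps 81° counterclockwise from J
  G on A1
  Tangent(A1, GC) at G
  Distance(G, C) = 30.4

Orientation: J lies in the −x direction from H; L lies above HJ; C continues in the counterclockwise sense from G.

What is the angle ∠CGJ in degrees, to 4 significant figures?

139.5°

On A1, J sits at bearing -90° from L; an 81° counterclockwise sweep puts G at bearing -9°, so G = L + 10.0·(cos -9°, sin -9°) = (-11.92, 8.436). Tangency of A1 to GC means the radius LG is perpendicular to GC, so GC runs along (−sin -9°, cos -9°); with |GC| = 30.4, C = (-7.168, 38.46). Then cos ∠CGJ = GC·GJ / (|GC||GJ|), giving 139.5°.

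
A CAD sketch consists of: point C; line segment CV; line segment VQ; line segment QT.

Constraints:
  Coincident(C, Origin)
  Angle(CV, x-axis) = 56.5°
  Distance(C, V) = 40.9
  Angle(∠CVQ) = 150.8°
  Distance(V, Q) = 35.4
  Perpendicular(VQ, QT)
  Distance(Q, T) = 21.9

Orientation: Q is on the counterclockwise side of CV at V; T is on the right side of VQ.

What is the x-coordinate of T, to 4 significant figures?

47.07

C is at the origin; CV runs at 56.5° with length 40.9, so V = 40.9·(cos 56.5°, sin 56.5°) = (22.57, 34.11). ∠CVQ = 150.8°, so VQ runs at 56.5° + (180° − 150.8°) = 85.70° from the x-axis; with |VQ| = 35.4, Q = V + 35.4·(cos 85.70°, sin 85.70°) = (25.23, 69.41). The perpendicularity gives QT at right angles to VQ; with |QT| = 21.9 on the right of VQ, T = Q + 21.9·(0.9972, -0.07498) = (47.07, 67.76). So T.x = 47.07.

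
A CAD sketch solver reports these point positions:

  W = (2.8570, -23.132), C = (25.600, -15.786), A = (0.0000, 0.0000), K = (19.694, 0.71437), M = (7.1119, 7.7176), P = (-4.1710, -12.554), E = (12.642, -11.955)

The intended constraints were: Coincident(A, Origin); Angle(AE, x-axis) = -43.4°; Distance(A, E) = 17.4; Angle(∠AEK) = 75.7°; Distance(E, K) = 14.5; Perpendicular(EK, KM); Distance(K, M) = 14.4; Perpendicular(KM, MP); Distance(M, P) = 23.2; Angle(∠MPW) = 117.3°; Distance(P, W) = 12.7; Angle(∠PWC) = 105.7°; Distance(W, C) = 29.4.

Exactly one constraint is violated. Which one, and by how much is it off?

Distance(W, C) = 29.4 — off by 5.50.

A = (0.00, 0.00) ✓; AE at -43.40° ✓; |AE| = 17.40 ✓; ∠AEK = 75.70° ✓; |EK| = 14.50 ✓; ∠(EK, KM) = 90.00° ✓; |KM| = 14.40 ✓; ∠(KM, MP) = 90.00° ✓; |MP| = 23.20 ✓; ∠MPW = 117.3° ✓; |PW| = 12.70 ✓; ∠PWC = 105.7° ✓; |WC| = 23.90 ✗.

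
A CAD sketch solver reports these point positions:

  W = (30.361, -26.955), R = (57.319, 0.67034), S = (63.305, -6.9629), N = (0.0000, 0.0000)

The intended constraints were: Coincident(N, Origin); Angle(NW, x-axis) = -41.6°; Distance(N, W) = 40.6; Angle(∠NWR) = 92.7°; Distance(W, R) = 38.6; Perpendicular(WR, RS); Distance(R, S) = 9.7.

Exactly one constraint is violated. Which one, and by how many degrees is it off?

Perpendicular(WR, RS) — off by 7.60°.

N = (0.00, 0.00) ✓; NW at -41.60° ✓; |NW| = 40.60 ✓; ∠NWR = 92.70° ✓; |WR| = 38.60 ✓; ∠(WR, RS) = 97.60° ✗; |RS| = 9.700 ✓.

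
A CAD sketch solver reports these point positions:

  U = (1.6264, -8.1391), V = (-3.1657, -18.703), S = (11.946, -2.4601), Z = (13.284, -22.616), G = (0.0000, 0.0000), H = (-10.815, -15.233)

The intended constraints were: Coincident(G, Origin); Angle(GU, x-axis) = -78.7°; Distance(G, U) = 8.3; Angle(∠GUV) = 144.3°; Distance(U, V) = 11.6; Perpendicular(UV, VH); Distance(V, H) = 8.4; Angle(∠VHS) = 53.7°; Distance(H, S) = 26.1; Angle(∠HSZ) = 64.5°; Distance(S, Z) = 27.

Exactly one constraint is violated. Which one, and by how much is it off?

Distance(S, Z) = 27 — off by 6.80.

G = (0.00, 0.00) ✓; GU at -78.70° ✓; |GU| = 8.300 ✓; ∠GUV = 144.3° ✓; |UV| = 11.60 ✓; ∠(UV, VH) = 90.00° ✓; |VH| = 8.400 ✓; ∠VHS = 53.70° ✓; |HS| = 26.10 ✓; ∠HSZ = 64.50° ✓; |SZ| = 20.20 ✗.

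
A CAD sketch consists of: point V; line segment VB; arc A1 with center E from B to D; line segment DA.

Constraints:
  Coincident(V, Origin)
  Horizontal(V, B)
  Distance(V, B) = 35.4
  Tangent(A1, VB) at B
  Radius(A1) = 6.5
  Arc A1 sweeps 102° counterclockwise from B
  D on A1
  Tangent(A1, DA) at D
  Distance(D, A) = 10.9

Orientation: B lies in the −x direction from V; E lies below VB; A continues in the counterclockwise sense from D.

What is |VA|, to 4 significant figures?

43.62

V is at the origin; VB is horizontal with |VB| = 35.4 and B on the −x side, so B = (-35.40, 0.000). Since A1 is tangent to VB there, EB ⟂ VB, so E = B + (0, -6.5) = (-35.40, -6.500). On A1, B sits at bearing 90° from E; a 102° counterclockwise sweep puts D at bearing 192°, so D = E + 6.5·(cos 192°, sin 192°) = (-41.76, -7.851). The tangent condition forces ED to be normal to DA, so DA runs along (−sin 192°, cos 192°); with |DA| = 10.9, A = (-39.49, -18.51). Then |VA| = |A − V| = 43.62.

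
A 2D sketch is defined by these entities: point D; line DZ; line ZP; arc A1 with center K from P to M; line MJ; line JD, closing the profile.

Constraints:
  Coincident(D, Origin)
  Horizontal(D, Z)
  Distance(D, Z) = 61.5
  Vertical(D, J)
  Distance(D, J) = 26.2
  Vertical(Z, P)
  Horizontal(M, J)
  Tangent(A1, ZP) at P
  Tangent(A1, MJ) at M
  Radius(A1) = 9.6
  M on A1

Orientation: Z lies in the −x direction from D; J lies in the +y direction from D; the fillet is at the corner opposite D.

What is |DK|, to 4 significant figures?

54.49

D is at the origin; DZ is horizontal with |DZ| = 61.5 and Z on the −x side, so Z = (-61.50, 0.000). DJ is vertical with |DJ| = 26.2 and J on the +y side, so J = (0.000, 26.20). The virtual corner opposite D is at (-61.50, 26.20). Since A1 is tangent to ZP there, KP ⟂ ZP and A1 meets MJ tangentially, so KM is at right angles to MJ, with radius 9.6, so the center K sits 9.6 in from both sides at K = (-51.90, 16.60). Then |DK| = |K − D| = 54.49.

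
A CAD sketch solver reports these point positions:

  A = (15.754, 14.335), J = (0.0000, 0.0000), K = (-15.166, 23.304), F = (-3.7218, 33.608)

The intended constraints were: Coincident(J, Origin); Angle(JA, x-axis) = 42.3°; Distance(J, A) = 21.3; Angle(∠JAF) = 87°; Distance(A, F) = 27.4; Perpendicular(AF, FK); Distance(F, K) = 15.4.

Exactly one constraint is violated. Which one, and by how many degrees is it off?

Perpendicular(AF, FK) — off by 3.30°.

J = (0.00, 0.00) ✓; JA at 42.30° ✓; |JA| = 21.30 ✓; ∠JAF = 87.00° ✓; |AF| = 27.40 ✓; ∠(AF, FK) = 86.70° ✗; |FK| = 15.40 ✓.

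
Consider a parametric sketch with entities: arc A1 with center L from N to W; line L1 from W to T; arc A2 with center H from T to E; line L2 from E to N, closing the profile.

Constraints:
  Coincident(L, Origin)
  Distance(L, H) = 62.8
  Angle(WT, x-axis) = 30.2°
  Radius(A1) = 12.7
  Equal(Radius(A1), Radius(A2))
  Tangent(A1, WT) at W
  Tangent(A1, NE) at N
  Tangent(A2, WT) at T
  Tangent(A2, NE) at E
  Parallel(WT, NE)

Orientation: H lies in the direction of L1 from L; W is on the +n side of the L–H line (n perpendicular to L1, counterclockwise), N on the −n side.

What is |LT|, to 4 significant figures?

64.07

Tangency of A1 to both parallel lines with radius 12.7 puts W and N at L ± 12.7·n: W = (-6.388, 10.98), N = (6.388, -10.98). Equal radii place T and E the same way about H: T = H + 12.7·n = (47.89, 42.57), E = H − 12.7·n = (60.66, 20.61). Then |LT| = |T − L| = 64.07.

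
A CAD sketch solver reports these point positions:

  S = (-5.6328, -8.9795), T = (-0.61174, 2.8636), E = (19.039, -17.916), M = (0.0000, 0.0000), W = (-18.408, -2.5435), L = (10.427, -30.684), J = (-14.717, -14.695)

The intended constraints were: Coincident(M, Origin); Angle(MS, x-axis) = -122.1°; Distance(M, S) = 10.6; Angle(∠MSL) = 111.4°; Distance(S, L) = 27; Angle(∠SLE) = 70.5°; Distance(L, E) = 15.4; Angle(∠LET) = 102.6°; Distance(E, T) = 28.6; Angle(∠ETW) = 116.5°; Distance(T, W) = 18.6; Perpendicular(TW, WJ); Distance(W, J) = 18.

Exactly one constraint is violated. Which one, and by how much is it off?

Distance(W, J) = 18 — off by 5.30.

M = (0.00, 0.00) ✓; MS at -122.1° ✓; |MS| = 10.60 ✓; ∠MSL = 111.4° ✓; |SL| = 27.00 ✓; ∠SLE = 70.50° ✓; |LE| = 15.40 ✓; ∠LET = 102.6° ✓; |ET| = 28.60 ✓; ∠ETW = 116.5° ✓; |TW| = 18.60 ✓; ∠(TW, WJ) = 90.00° ✓; |WJ| = 12.70 ✗.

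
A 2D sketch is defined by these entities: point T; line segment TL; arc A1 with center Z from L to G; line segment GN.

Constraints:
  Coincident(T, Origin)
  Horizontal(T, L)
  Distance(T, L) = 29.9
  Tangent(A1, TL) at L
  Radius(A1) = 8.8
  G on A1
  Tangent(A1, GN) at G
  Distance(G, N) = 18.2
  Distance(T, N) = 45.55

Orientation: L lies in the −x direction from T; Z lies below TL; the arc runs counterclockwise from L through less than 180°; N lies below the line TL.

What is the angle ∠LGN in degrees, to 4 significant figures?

130.6°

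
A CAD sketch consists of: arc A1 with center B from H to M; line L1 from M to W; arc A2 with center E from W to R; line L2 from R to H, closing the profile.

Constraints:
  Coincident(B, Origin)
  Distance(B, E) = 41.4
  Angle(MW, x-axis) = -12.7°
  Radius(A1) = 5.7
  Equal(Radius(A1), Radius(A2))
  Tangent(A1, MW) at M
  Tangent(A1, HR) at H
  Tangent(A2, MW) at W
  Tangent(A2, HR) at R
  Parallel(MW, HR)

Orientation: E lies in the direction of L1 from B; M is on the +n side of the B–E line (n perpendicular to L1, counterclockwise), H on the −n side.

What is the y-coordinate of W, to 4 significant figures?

-3.541

Tangency of A1 to both parallel lines with radius 5.7 puts M and H at B ± 5.7·n: M = (1.253, 5.561), H = (-1.253, -5.561). Equal radii place W and R the same way about E: W = E + 5.7·n = (41.64, -3.541), R = E − 5.7·n = (39.13, -14.66). So W.y = -3.541.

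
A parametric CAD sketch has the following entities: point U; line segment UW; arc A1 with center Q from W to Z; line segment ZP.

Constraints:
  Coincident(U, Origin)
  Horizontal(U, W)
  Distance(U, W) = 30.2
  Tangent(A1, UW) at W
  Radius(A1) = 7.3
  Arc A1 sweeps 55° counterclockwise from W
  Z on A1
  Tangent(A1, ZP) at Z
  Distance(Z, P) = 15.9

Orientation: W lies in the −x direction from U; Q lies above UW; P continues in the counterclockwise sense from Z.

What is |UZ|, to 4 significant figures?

24.42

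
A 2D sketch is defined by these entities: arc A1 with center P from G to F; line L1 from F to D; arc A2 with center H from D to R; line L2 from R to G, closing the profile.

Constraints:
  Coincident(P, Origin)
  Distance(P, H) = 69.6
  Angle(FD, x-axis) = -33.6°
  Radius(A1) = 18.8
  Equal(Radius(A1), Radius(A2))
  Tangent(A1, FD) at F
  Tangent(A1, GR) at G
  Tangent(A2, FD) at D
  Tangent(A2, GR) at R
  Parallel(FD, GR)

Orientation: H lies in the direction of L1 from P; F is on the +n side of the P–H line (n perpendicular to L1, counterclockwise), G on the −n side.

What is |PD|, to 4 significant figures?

72.09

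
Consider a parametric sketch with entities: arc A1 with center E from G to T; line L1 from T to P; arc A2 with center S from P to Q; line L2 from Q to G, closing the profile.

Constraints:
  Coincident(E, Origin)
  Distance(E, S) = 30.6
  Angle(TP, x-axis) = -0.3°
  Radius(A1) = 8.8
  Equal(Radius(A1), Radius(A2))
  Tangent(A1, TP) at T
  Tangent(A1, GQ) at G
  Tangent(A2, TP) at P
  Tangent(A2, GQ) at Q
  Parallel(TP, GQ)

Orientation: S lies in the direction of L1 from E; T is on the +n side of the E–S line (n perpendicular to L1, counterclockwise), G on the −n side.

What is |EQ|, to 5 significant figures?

31.840

The slot axis is L1's direction at -0.3°, so u = (cos -0.3°, sin -0.3°) = (0.99999, -0.0052360) and n = (−sin -0.3°, cos -0.3°) = (0.0052360, 0.99999). E is at the origin and S lies 30.6 along u from E, so S = 30.6·u = (30.600, -0.16022). Tangency of A1 to both parallel lines with radius 8.8 puts T and G at E ± 8.8·n: T = (0.046076, 8.7999), G = (-0.046076, -8.7999). Equal radii place P and Q the same way about S: P = S + 8.8·n = (30.646, 8.6397), Q = S − 8.8·n = (30.554, -8.9601). Then |EQ| = |Q − E| = 31.840.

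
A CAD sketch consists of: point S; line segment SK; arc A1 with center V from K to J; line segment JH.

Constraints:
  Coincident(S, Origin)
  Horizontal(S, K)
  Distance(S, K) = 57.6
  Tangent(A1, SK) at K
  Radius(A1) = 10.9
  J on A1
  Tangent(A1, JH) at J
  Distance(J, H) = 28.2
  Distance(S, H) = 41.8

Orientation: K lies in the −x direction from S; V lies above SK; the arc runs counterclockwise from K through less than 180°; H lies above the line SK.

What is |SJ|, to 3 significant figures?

49.1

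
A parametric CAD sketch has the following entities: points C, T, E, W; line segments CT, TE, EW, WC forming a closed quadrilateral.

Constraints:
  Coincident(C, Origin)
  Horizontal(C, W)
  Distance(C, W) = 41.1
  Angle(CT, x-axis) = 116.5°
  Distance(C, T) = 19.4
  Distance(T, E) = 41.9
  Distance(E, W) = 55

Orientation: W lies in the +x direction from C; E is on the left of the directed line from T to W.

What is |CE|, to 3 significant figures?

52.9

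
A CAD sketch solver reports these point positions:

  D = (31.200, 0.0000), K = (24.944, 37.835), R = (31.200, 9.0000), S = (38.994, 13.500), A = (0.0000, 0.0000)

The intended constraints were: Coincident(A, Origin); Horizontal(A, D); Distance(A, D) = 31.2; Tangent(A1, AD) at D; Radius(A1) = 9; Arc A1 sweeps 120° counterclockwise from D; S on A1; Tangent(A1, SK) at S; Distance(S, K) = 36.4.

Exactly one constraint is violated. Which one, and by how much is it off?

Distance(S, K) = 36.4 — off by 8.30.

A = (0.00, 0.00) ✓; A.y = 0.00, D.y = 0.00 ✓; |AD| = 31.20 ✓; ∠(RD, DA) = 90.00° ✓; |RD| = 9.000 ✓; bearing(R→S) − bearing(R→D) = 120.0° ✓; |RS| = 9.000 ✓; ∠(RS, SK) = 90.00° ✓; |SK| = 28.10 ✗.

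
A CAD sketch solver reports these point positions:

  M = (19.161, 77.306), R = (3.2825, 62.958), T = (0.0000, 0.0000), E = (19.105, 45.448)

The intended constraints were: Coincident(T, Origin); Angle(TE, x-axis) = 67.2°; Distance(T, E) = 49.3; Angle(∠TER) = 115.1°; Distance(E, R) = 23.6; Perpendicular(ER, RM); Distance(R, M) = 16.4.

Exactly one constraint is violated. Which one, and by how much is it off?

Distance(R, M) = 16.4 — off by 5.00.

T = (0.00, 0.00) ✓; TE at 67.20° ✓; |TE| = 49.30 ✓; ∠TER = 115.1° ✓; |ER| = 23.60 ✓; ∠(ER, RM) = 90.00° ✓; |RM| = 21.40 ✗.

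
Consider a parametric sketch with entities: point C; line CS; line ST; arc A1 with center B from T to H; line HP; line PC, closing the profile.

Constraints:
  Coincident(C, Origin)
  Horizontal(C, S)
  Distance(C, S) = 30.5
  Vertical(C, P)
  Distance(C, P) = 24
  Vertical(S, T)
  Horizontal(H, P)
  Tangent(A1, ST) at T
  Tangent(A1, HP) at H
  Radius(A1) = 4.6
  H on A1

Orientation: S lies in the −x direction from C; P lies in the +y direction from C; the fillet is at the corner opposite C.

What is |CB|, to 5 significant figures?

32.360

CP is vertical with |CP| = 24.0 and P on the +y side, so P = (0.0000, 24.000). The virtual corner opposite C is at (-30.500, 24.000). Since A1 is tangent to ST there, BT ⟂ ST and A1 meets HP tangentially, so BH is at right angles to HP, with radius 4.6, so the center B sits 4.6 in from both sides at B = (-25.900, 19.400). Then |CB| = |B − C| = 32.360.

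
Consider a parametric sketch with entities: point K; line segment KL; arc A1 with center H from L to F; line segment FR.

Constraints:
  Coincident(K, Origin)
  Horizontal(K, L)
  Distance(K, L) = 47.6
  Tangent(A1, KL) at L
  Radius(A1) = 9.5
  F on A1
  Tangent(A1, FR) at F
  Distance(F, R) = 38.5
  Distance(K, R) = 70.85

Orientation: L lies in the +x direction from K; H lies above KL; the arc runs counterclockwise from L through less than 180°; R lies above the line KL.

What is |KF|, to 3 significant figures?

58.0

K is at the origin; KL is horizontal with |KL| = 47.6 and L on the +x side, so L = (47.6, 0.00). A1 meets KL tangentially, so HL is at right angles to KL, so H = L + (0, 9.5) = (47.6, 9.50). Since HF ⟂ FR (tangency), |HR| = √(9.5² + 38.5²) = 39.7 regardless of where F sits on A1. So R lies on both circle(K, 70.85) and circle(H, 39.7); the above-KL intersection is R = (51.2, 49.0). F is the foot of the tangent from R: F = (57.0, 10.9).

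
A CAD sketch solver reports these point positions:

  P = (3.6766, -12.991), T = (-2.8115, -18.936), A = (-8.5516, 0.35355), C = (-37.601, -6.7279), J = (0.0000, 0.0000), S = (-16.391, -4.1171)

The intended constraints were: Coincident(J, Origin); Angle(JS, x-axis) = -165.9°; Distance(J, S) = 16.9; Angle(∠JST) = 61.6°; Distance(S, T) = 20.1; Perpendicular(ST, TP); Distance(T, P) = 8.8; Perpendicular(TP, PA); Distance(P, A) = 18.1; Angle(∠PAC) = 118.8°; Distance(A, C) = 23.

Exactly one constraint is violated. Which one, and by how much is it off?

Distance(A, C) = 23 — off by 6.90.

J = (0.00, 0.00) ✓; JS at -165.9° ✓; |JS| = 16.90 ✓; ∠JST = 61.60° ✓; |ST| = 20.10 ✓; ∠(ST, TP) = 90.00° ✓; |TP| = 8.800 ✓; ∠(TP, PA) = 90.00° ✓; |PA| = 18.10 ✓; ∠PAC = 118.8° ✓; |AC| = 29.90 ✗.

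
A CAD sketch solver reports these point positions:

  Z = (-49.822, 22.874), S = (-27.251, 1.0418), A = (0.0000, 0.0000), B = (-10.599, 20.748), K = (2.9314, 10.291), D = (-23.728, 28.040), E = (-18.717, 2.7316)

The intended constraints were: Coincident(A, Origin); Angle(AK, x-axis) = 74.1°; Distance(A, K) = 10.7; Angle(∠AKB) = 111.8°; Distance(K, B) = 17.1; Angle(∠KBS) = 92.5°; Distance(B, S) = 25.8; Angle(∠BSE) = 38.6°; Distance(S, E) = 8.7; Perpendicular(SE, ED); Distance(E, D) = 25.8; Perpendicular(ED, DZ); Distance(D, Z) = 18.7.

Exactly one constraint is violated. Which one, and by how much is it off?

Distance(D, Z) = 18.7 — off by 7.90.

A = (0.00, 0.00) ✓; AK at 74.10° ✓; |AK| = 10.70 ✓; ∠AKB = 111.8° ✓; |KB| = 17.10 ✓; ∠KBS = 92.50° ✓; |BS| = 25.80 ✓; ∠BSE = 38.60° ✓; |SE| = 8.700 ✓; ∠(SE, ED) = 90.00° ✓; |ED| = 25.80 ✓; ∠(ED, DZ) = 90.00° ✓; |DZ| = 26.60 ✗.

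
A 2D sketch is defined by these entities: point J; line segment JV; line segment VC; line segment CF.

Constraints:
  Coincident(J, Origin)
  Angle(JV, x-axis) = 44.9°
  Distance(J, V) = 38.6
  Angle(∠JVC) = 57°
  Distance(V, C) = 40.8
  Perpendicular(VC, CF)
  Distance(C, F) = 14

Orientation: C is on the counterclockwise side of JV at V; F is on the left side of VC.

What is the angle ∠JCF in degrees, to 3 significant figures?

31.4°

J is at the origin; JV runs at 44.9° with length 38.6, so V = 38.6·(cos 44.9°, sin 44.9°) = (27.3, 27.2). ∠JVC = 57.0°, so VC runs at 44.9° + (180° − 57.0°) = 168° from the x-axis; with |VC| = 40.8, C = V + 40.8·(cos 168°, sin 168°) = (-12.6, 35.8). VC ⟂ CF; with |CF| = 14.0 on the left of VC, F = C + 14.0·(-0.210, -0.978) = (-15.5, 22.1). Then cos ∠JCF = CJ·CF / (|CJ||CF|), giving 31.4°.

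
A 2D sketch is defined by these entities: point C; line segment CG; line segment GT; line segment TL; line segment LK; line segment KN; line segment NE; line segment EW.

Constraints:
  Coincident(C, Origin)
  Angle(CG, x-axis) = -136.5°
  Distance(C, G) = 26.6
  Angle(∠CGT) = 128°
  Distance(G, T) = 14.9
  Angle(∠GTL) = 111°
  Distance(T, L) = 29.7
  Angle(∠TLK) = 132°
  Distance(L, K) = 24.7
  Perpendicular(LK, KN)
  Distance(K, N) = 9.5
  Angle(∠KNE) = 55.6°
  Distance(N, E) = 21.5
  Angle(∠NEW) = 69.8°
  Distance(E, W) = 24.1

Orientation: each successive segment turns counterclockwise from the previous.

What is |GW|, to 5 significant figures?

65.395

C is at the origin; CG runs at -136.5° with length 26.6, so G = (-19.295, -18.310). ∠CGT = 128.0° gives GT at -84.500° from the x-axis; with |GT| = 14.9, T = (-17.867, -33.142). ∠GTL = 111.0° gives TL at -15.500° from the x-axis; with |TL| = 29.7, L = (10.753, -41.079). ∠TLK = 132.0° gives LK at 32.500° from the x-axis; with |LK| = 24.7, K = (31.585, -27.807). LK is perpendicular to KN, so KN runs at 122.50°; with |KN| = 9.5, N = (26.480, -19.795). ∠KNE = 55.6° gives NE at -113.10° from the x-axis; with |NE| = 21.5, E = (18.045, -39.571). ∠NEW = 69.8° gives EW at -2.9000° from the x-axis; with |EW| = 24.1, W = (42.114, -40.791). Then |GW| = |W − G| = 65.395.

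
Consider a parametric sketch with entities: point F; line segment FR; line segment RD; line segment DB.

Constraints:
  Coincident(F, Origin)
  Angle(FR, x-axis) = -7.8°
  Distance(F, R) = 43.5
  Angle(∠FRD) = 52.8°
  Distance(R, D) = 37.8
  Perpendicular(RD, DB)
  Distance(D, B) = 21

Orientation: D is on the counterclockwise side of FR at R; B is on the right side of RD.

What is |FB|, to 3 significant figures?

56.8

∠FRD = 52.8°, so RD runs at -7.8° + (180° − 52.8°) = 119° from the x-axis; with |RD| = 37.8, D = R + 37.8·(cos 119°, sin 119°) = (24.5, 27.0). The perpendicularity gives DB at right angles to RD; with |DB| = 21.0 on the right of RD, B = D + 21.0·(0.871, 0.491) = (42.8, 37.3). Then |FB| = |B − F| = 56.8.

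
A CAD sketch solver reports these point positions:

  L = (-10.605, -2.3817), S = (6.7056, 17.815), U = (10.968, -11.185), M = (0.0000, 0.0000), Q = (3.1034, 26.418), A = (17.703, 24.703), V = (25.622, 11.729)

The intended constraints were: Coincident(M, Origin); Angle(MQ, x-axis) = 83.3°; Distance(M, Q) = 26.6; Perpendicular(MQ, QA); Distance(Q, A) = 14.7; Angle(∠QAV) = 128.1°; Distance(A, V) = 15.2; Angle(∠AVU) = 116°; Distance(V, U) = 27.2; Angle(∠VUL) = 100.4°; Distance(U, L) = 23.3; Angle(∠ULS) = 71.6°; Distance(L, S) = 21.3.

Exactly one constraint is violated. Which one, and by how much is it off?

Distance(L, S) = 21.3 — off by 5.30.

M = (0.00, 0.00) ✓; MQ at 83.30° ✓; |MQ| = 26.60 ✓; ∠(MQ, QA) = 90.00° ✓; |QA| = 14.70 ✓; ∠QAV = 128.1° ✓; |AV| = 15.20 ✓; ∠AVU = 116.0° ✓; |VU| = 27.20 ✓; ∠VUL = 100.4° ✓; |UL| = 23.30 ✓; ∠ULS = 71.60° ✓; |LS| = 26.60 ✗.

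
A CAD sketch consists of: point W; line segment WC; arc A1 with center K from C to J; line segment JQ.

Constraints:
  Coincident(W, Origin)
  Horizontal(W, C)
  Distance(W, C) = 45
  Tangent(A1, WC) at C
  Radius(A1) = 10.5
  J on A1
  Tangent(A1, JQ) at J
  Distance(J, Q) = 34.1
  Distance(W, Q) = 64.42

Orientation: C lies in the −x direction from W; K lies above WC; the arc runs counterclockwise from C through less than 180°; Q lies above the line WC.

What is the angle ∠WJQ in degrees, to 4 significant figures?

128.2°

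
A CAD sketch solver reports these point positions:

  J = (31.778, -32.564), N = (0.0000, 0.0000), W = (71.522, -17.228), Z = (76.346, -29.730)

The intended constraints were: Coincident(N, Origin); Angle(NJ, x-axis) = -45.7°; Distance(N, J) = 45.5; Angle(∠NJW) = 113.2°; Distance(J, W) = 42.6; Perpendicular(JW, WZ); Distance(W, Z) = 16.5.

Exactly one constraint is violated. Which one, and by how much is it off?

Distance(W, Z) = 16.5 — off by 3.10.

N = (0.00, 0.00) ✓; NJ at -45.70° ✓; |NJ| = 45.50 ✓; ∠NJW = 113.2° ✓; |JW| = 42.60 ✓; ∠(JW, WZ) = 90.00° ✓; |WZ| = 13.40 ✗.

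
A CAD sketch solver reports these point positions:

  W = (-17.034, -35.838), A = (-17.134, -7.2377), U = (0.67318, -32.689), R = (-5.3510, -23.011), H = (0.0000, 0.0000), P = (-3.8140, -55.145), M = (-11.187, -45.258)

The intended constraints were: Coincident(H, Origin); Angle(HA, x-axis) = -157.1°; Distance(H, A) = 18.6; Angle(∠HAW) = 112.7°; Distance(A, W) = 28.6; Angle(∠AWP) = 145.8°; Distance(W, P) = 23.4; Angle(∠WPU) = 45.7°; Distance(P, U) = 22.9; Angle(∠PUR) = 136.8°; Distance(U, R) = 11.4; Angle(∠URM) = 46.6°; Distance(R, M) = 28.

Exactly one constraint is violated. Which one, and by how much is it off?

Distance(R, M) = 28 — off by 5.00.

H = (0.00, 0.00) ✓; HA at -157.1° ✓; |HA| = 18.60 ✓; ∠HAW = 112.7° ✓; |AW| = 28.60 ✓; ∠AWP = 145.8° ✓; |WP| = 23.40 ✓; ∠WPU = 45.70° ✓; |PU| = 22.90 ✓; ∠PUR = 136.8° ✓; |UR| = 11.40 ✓; ∠URM = 46.60° ✓; |RM| = 23.00 ✗.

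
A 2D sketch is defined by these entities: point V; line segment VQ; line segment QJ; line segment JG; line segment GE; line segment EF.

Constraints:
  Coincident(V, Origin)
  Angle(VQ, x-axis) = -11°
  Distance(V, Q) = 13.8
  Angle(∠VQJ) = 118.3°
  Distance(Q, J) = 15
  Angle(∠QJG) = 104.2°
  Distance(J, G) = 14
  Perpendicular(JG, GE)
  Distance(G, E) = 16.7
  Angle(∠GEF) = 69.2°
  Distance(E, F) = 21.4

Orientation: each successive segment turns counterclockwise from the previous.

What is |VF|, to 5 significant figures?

19.345

V is at the origin; VQ runs at -11.0° with length 13.8, so Q = (13.546, -2.6332). ∠VQJ = 118.3° gives QJ at 50.700° from the x-axis; with |QJ| = 15.0, J = (23.047, 8.9744). ∠QJG = 104.2° gives JG at 126.50° from the x-axis; with |JG| = 14.0, G = (14.720, 20.228). The perpendicularity gives GE at right angles to JG, so GE runs at -143.50°; with |GE| = 16.7, E = (1.2952, 10.295). ∠GEF = 69.2° gives EF at -32.700° from the x-axis; with |EF| = 21.4, F = (19.304, -1.2662). Then |VF| = |F − V| = 19.345.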